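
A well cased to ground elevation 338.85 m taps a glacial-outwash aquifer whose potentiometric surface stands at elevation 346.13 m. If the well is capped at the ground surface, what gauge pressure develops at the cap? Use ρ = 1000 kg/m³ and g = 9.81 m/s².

P ≈ 71.4 kPa

Head above the cap: Δh = 346.13 − 338.85 = 7.28 m.
P = ρgΔh = 1000 × 9.81 × 7.28 = 71417 Pa ≈ 71.4 kPa.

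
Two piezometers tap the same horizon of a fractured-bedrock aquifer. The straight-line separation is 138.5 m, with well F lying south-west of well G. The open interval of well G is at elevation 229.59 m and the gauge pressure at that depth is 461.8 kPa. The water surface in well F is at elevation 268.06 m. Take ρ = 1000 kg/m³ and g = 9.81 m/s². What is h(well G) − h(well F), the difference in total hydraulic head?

Δh ≈ 8.60 m

Pressure head at well G: ψ = P/(ρg) = 461.8×1000 / (1000 × 9.81) = 47.07 m.
Total head at well G: h = z + ψ = 229.59 + 47.07 = 276.66 m.
Total head at well F: h = 268.06 m (water level in the piezometer is the total head).
Head difference: h(well G) − h(well F) = 276.66 − 268.06 = 8.60 m.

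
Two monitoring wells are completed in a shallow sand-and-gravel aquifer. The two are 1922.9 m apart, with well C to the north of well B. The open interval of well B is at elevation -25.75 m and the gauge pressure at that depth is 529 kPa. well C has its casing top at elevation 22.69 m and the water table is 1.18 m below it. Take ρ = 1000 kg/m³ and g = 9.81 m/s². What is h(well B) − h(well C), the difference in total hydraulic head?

Pressure head at well B: ψ = P/(ρg) = 529×1000 / (1000 × 9.81) = 53.92 m.
Total head at well B: h = z + ψ = -25.75 + 53.92 = 28.17 m.
Total head at well C: h = 22.69 − 1.18 = 21.51 m.
Head difference: h(well B) − h(well C) = 28.17 − 21.51 = 6.66 m.

Δh ≈ 6.66 m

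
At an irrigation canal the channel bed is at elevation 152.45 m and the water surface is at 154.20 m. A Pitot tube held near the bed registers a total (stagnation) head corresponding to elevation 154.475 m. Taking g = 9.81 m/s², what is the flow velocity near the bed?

Near the bed, under hydrostatic conditions, the piezometric head (z + ψ) equals the free-surface elevation, 154.20 m.
Velocity head = total − piezometric = 154.475 − 154.20 = 0.275 m.
v = √(2g·h_v) = √(2 × 9.81 × 0.275) = 2.32 m/s.

v ≈ 2.32 m/s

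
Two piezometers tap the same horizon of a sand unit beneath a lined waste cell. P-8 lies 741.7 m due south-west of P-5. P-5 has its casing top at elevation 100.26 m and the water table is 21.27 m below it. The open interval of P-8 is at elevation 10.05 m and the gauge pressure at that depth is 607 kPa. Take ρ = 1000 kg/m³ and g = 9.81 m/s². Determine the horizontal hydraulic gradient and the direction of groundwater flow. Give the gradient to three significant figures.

Total head at P-5: h = 100.26 − 21.27 = 78.99 m.
Pressure head at P-8: ψ = P/(ρg) = 607×1000 / (1000 × 9.81) = 61.88 m.
Total head at P-8: h = z + ψ = 10.05 + 61.88 = 71.93 m.
Head difference: h(P-5) − h(P-8) = 78.99 − 71.93 = 7.06 m.
Hydraulic gradient: i = |Δh| / L = 7.06 / 741.7 = 0.00952.
Flow is from higher to lower head: from P-5 toward P-8, i.e. toward the south-west.

i ≈ 0.00952; groundwater flows toward the south-west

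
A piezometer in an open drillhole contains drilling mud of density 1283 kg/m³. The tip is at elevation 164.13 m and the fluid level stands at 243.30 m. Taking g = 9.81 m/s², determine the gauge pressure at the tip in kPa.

P ≈ 996 kPa

Pressure head ψ = h − z = 243.30 − 164.13 = 79.17 m.
P = ρgψ = 1283 × 9.81 × 79.17 = 996452 Pa ≈ 996 kPa.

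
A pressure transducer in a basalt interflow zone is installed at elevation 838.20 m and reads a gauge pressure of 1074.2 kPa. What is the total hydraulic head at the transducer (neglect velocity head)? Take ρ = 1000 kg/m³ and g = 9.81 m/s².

h ≈ 947.70 m

ψ = P/(ρg) = 1074.2×1000 / (1000 × 9.81) = 109.50 m.
h = z + ψ = 838.20 + 109.50 = 947.70 m.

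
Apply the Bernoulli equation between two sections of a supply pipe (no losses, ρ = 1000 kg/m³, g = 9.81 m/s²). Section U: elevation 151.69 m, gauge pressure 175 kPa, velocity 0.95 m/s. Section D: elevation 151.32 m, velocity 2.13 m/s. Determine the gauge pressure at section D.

P₂ ≈ 177 kPa

Pressure head at U: ψ₁ = P₁/(ρg) = 175×1000 / (1000 × 9.81) = 17.84 m.
Velocity heads: v₁²/2g = 0.95²/19.62 = 0.046 m; v₂²/2g = 2.13²/19.62 = 0.231 m.
Total head H = z₁ + ψ₁ + v₁²/2g = 151.69 + 17.84 + 0.046 = 169.58 m.
ψ₂ = H − z₂ − v₂²/2g = 169.58 − 151.32 − 0.231 = 18.03 m.
P₂ = ρgψ₂ = 1000 × 9.81 × 18.03 ≈ 177 kPa.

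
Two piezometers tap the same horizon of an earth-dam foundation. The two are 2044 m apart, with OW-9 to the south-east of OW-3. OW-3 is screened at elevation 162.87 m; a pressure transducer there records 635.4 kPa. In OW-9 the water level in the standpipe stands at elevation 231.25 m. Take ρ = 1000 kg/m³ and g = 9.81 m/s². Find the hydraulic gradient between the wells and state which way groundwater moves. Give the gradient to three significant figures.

i ≈ 0.00177; groundwater flows toward the north-west

Pressure head at OW-3: ψ = P/(ρg) = 635.4×1000 / (1000 × 9.81) = 64.77 m.
Total head at OW-3: h = z + ψ = 162.87 + 64.77 = 227.64 m.
Total head at OW-9: h = 231.25 m (water level in the piezometer is the total head).
Head difference: h(OW-3) − h(OW-9) = 227.64 − 231.25 = -3.61 m.
Hydraulic gradient: i = |Δh| / L = 3.61 / 2044 = 0.00177.
Flow is from higher to lower head: from OW-9 toward OW-3, i.e. toward the north-west.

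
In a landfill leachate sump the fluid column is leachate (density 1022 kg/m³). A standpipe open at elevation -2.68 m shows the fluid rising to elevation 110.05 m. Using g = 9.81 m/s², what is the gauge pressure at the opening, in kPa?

Pressure head ψ = h − z = 110.05 − (-2.68) = 112.73 m.
P = ρgψ = 1022 × 9.81 × 112.73 = 1130211 Pa ≈ 1130 kPa.

P ≈ 1130 kPa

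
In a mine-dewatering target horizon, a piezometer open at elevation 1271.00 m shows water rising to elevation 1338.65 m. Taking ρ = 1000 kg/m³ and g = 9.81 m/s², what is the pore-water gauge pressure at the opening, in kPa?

P ≈ 664 kPa

Pressure head ψ = h − z = 1338.65 − 1271.00 = 67.65 m.
P = ρgψ = 1000 × 9.81 × 67.65 = 663646 Pa ≈ 664 kPa.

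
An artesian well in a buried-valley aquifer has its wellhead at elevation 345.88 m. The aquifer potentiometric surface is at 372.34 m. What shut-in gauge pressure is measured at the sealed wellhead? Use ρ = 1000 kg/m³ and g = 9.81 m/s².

Head above the cap: Δh = 372.34 − 345.88 = 26.46 m.
P = ρgΔh = 1000 × 9.81 × 26.46 = 259573 Pa ≈ 260 kPa.

P ≈ 260 kPa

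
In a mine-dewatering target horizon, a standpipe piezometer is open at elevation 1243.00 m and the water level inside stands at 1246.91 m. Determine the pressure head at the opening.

Total head h = 1246.91 m (the water-surface elevation in the piezometer).
Pressure head ψ = h − z = 1246.91 − 1243.00 = 3.91 m.

ψ ≈ 3.91 m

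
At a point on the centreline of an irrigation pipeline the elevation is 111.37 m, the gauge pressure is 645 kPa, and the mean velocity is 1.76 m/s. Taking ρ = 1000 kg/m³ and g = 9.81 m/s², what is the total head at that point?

Pressure head ψ = P/(ρg) = 645×1000 / (1000 × 9.81) = 65.75 m.
Velocity head = v²/(2g) = 1.76² / (2 × 9.81) = 0.158 m.
h = z + ψ + v²/(2g) = 111.37 + 65.75 + 0.158 = 177.28 m.

h ≈ 177.28 m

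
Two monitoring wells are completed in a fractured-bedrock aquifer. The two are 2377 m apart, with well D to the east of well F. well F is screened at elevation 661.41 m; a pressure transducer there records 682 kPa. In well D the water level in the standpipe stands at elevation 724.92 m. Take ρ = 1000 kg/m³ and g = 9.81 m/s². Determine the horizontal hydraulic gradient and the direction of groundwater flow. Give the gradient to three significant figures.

Pressure head at well F: ψ = P/(ρg) = 682×1000 / (1000 × 9.81) = 69.52 m.
Total head at well F: h = z + ψ = 661.41 + 69.52 = 730.93 m.
Total head at well D: h = 724.92 m (water level in the piezometer is the total head).
Head difference: h(well F) − h(well D) = 730.93 − 724.92 = 6.01 m.
Hydraulic gradient: i = |Δh| / L = 6.01 / 2377 = 0.00253.
Flow is from higher to lower head: from well F toward well D, i.e. toward the east.

i ≈ 0.00253; groundwater flows toward the east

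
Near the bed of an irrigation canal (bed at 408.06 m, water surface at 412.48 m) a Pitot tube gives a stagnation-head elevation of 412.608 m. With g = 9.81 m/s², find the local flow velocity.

v ≈ 1.58 m/s

Near the bed, under hydrostatic conditions, the piezometric head (z + ψ) equals the free-surface elevation, 412.48 m.
Velocity head = total − piezometric = 412.608 − 412.48 = 0.128 m.
v = √(2g·h_v) = √(2 × 9.81 × 0.128) = 1.58 m/s.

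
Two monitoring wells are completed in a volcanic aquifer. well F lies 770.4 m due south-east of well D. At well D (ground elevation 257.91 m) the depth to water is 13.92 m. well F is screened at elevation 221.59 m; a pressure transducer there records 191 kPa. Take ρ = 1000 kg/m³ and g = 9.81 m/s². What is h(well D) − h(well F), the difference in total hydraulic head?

Δh ≈ 2.93 m

Total head at well D: h = 257.91 − 13.92 = 243.99 m.
Pressure head at well F: ψ = P/(ρg) = 191×1000 / (1000 × 9.81) = 19.47 m.
Total head at well F: h = z + ψ = 221.59 + 19.47 = 241.06 m.
Head difference: h(well D) − h(well F) = 243.99 − 241.06 = 2.93 m.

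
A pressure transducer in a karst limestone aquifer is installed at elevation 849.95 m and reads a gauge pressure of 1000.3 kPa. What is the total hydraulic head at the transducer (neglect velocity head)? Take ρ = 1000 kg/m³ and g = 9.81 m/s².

h ≈ 951.92 m

ψ = P/(ρg) = 1000.3×1000 / (1000 × 9.81) = 101.97 m.
h = z + ψ = 849.95 + 101.97 = 951.92 m.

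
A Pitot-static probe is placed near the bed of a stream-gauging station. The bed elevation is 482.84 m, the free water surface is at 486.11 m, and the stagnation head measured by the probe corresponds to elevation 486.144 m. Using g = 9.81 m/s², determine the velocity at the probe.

Near the bed, under hydrostatic conditions, the piezometric head (z + ψ) equals the free-surface elevation, 486.11 m.
Velocity head = total − piezometric = 486.144 − 486.11 = 0.034 m.
v = √(2g·h_v) = √(2 × 9.81 × 0.034) = 0.817 m/s.

v ≈ 0.817 m/s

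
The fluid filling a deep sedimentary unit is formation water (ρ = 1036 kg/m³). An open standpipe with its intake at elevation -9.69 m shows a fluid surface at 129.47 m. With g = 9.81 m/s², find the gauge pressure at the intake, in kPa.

P ≈ 1410 kPa

Pressure head ψ = h − z = 129.47 − (-9.69) = 139.16 m.
P = ρgψ = 1036 × 9.81 × 139.16 = 1414305 Pa ≈ 1410 kPa.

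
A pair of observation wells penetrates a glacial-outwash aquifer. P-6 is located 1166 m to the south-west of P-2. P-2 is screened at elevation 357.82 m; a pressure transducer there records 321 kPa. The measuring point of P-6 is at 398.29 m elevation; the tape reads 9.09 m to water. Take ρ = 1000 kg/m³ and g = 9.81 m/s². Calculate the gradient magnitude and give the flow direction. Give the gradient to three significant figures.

i ≈ 0.00115; groundwater flows toward the south-west

Pressure head at P-2: ψ = P/(ρg) = 321×1000 / (1000 × 9.81) = 32.72 m.
Total head at P-2: h = z + ψ = 357.82 + 32.72 = 390.54 m.
Total head at P-6: h = 398.29 − 9.09 = 389.20 m.
Head difference: h(P-2) − h(P-6) = 390.54 − 389.20 = 1.34 m.
Hydraulic gradient: i = |Δh| / L = 1.34 / 1166 = 0.00115.
Flow is from higher to lower head: from P-2 toward P-6, i.e. toward the south-west.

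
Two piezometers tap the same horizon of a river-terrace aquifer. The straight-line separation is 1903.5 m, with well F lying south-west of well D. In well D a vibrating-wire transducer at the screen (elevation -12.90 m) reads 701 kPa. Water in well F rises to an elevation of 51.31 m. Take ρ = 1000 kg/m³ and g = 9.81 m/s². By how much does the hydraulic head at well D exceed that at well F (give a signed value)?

Pressure head at well D: ψ = P/(ρg) = 701×1000 / (1000 × 9.81) = 71.46 m.
Total head at well D: h = z + ψ = -12.90 + 71.46 = 58.56 m.
Total head at well F: h = 51.31 m (water level in the piezometer is the total head).
Head difference: h(well D) − h(well F) = 58.56 − 51.31 = 7.25 m.

Δh ≈ 7.25 m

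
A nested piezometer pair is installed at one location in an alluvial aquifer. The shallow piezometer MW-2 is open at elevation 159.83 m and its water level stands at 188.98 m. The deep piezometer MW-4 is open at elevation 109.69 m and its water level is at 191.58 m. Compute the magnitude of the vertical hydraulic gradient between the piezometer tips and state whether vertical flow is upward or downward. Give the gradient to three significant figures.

Total head at MW-2: h = 188.98 m (water level in the standpipe).
Total head at MW-4: h = 191.58 m.
Δh = h(MW-2) − h(MW-4) = 188.98 − 191.58 = -2.60 m.
Vertical separation Δz = 159.83 − 109.69 = 50.14 m.
|i_v| = |Δh| / Δz = 2.60 / 50.14 = 0.0519.
Head is higher in the deep piezometer, so vertical flow is upward (discharge condition).

|i_v| ≈ 0.0519; vertical flow is upward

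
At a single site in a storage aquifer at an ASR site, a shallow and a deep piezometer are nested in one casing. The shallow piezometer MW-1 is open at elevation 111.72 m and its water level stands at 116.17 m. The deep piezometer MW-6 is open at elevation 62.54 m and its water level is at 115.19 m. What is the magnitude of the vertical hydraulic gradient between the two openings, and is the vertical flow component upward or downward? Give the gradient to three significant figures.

Total head at MW-1: h = 116.17 m (water level in the standpipe).
Total head at MW-6: h = 115.19 m.
Δh = h(MW-1) − h(MW-6) = 116.17 − 115.19 = 0.98 m.
Vertical separation Δz = 111.72 − 62.54 = 49.18 m.
|i_v| = |Δh| / Δz = 0.98 / 49.18 = 0.0199.
Head is higher in the shallow piezometer, so vertical flow is downward (recharge condition).

|i_v| ≈ 0.0199; vertical flow is downward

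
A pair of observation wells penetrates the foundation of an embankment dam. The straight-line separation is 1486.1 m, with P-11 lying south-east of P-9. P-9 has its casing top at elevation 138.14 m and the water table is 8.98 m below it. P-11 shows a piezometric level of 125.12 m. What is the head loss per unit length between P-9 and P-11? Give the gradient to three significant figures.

Total head at P-9: h = 138.14 − 8.98 = 129.16 m.
Total head at P-11: h = 125.12 m (water level in the piezometer is the total head).
Head difference: h(P-9) − h(P-11) = 129.16 − 125.12 = 4.04 m.
Hydraulic gradient: i = |Δh| / L = 4.04 / 1486.1 = 0.00272.

i ≈ 0.00272 m/m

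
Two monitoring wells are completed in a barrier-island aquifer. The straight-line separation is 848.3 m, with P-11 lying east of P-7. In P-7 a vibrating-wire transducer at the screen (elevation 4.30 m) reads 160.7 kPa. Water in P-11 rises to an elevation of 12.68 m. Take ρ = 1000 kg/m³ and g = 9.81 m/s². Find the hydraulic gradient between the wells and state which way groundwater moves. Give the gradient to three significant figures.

Pressure head at P-7: ψ = P/(ρg) = 160.7×1000 / (1000 × 9.81) = 16.38 m.
Total head at P-7: h = z + ψ = 4.30 + 16.38 = 20.68 m.
Total head at P-11: h = 12.68 m (water level in the piezometer is the total head).
Head difference: h(P-7) − h(P-11) = 20.68 − 12.68 = 8.00 m.
Hydraulic gradient: i = |Δh| / L = 8.00 / 848.3 = 0.00943.
Flow is from higher to lower head: from P-7 toward P-11, i.e. toward the east.

i ≈ 0.00943; groundwater flows toward the east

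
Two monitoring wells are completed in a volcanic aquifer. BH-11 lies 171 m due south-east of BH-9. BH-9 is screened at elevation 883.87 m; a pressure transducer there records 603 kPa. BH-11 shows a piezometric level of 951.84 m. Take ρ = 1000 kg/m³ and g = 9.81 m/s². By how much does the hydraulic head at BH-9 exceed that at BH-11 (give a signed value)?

Pressure head at BH-9: ψ = P/(ρg) = 603×1000 / (1000 × 9.81) = 61.47 m.
Total head at BH-9: h = z + ψ = 883.87 + 61.47 = 945.34 m.
Total head at BH-11: h = 951.84 m (water level in the piezometer is the total head).
Head difference: h(BH-9) − h(BH-11) = 945.34 − 951.84 = -6.50 m.

Δh ≈ -6.50 m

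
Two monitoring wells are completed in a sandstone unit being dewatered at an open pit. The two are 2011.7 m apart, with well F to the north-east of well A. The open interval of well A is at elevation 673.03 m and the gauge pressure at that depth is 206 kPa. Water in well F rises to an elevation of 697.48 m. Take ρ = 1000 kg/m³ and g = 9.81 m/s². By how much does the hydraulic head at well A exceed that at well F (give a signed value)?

Pressure head at well A: ψ = P/(ρg) = 206×1000 / (1000 × 9.81) = 21.00 m.
Total head at well A: h = z + ψ = 673.03 + 21.00 = 694.03 m.
Total head at well F: h = 697.48 m (water level in the piezometer is the total head).
Head difference: h(well A) − h(well F) = 694.03 − 697.48 = -3.45 m.

Δh ≈ -3.45 m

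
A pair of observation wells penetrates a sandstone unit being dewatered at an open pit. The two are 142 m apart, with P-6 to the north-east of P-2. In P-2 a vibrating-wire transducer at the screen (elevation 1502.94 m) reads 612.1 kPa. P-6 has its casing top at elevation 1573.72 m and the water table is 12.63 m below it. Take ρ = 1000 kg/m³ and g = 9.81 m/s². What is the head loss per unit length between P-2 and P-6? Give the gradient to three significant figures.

i ≈ 0.0299 m/m

Pressure head at P-2: ψ = P/(ρg) = 612.1×1000 / (1000 × 9.81) = 62.40 m.
Total head at P-2: h = z + ψ = 1502.94 + 62.40 = 1565.34 m.
Total head at P-6: h = 1573.72 − 12.63 = 1561.09 m.
Head difference: h(P-2) − h(P-6) = 1565.34 − 1561.09 = 4.25 m.
Hydraulic gradient: i = |Δh| / L = 4.25 / 142 = 0.0299.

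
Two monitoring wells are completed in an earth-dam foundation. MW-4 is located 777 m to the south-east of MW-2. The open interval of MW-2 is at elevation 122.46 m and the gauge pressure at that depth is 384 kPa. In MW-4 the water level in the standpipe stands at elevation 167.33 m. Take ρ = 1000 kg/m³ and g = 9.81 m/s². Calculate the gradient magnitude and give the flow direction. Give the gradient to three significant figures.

i ≈ 0.00737; groundwater flows toward the north-west

Pressure head at MW-2: ψ = P/(ρg) = 384×1000 / (1000 × 9.81) = 39.14 m.
Total head at MW-2: h = z + ψ = 122.46 + 39.14 = 161.60 m.
Total head at MW-4: h = 167.33 m (water level in the piezometer is the total head).
Head difference: h(MW-2) − h(MW-4) = 161.60 − 167.33 = -5.73 m.
Hydraulic gradient: i = |Δh| / L = 5.73 / 777 = 0.00737.
Flow is from higher to lower head: from MW-4 toward MW-2, i.e. toward the north-west.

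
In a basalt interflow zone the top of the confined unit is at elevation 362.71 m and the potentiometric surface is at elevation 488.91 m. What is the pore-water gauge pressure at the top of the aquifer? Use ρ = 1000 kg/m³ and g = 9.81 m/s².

Pressure head at the aquifer top: ψ = h − z = 488.91 − 362.71 = 126.20 m.
P = ρgψ = 1000 × 9.81 × 126.20 = 1238022 Pa ≈ 1240 kPa.

P ≈ 1240 kPa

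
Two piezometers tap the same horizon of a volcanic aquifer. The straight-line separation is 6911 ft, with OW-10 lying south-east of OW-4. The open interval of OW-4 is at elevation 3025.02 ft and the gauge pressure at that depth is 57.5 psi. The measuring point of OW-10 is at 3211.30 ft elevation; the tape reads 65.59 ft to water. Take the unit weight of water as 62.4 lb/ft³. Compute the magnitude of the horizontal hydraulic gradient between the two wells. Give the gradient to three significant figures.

i ≈ 0.00174

Pressure head at OW-4: ψ = 144·P/γ = 144 × 57.5 / 62.4 = 132.69 ft.
Total head at OW-4: h = z + ψ = 3025.02 + 132.69 = 3157.71 ft.
Total head at OW-10: h = 3211.30 − 65.59 = 3145.71 ft.
Head difference: h(OW-4) − h(OW-10) = 3157.71 − 3145.71 = 12.00 ft.
Hydraulic gradient: i = |Δh| / L = 12.00 / 6911 = 0.00174.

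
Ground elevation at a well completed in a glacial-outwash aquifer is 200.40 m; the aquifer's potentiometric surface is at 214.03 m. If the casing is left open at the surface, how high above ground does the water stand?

≈ 13.63 m above ground

Water rises to the potentiometric surface, so the rise above ground = 214.03 − 200.40 = 13.63 m.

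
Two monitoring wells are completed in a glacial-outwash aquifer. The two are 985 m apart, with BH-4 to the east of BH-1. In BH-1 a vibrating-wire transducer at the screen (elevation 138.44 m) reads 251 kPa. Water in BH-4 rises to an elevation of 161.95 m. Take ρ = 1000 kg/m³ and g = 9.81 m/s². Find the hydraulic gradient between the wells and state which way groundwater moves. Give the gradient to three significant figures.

Pressure head at BH-1: ψ = P/(ρg) = 251×1000 / (1000 × 9.81) = 25.59 m.
Total head at BH-1: h = z + ψ = 138.44 + 25.59 = 164.03 m.
Total head at BH-4: h = 161.95 m (water level in the piezometer is the total head).
Head difference: h(BH-1) − h(BH-4) = 164.03 − 161.95 = 2.08 m.
Hydraulic gradient: i = |Δh| / L = 2.08 / 985 = 0.00211.
Flow is from higher to lower head: from BH-1 toward BH-4, i.e. toward the east.

i ≈ 0.00211; groundwater flows toward the east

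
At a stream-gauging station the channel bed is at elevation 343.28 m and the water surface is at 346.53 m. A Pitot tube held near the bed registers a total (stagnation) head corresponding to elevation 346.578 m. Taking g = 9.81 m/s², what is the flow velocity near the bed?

v ≈ 0.970 m/s

Near the bed, under hydrostatic conditions, the piezometric head (z + ψ) equals the free-surface elevation, 346.53 m.
Velocity head = total − piezometric = 346.578 − 346.53 = 0.048 m.
v = √(2g·h_v) = √(2 × 9.81 × 0.048) = 0.970 m/s.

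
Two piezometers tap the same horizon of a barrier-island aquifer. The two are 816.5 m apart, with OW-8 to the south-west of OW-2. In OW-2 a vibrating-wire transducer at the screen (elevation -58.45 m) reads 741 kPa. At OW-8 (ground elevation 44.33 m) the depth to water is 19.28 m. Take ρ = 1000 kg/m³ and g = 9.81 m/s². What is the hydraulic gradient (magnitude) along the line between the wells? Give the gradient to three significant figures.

Pressure head at OW-2: ψ = P/(ρg) = 741×1000 / (1000 × 9.81) = 75.54 m.
Total head at OW-2: h = z + ψ = -58.45 + 75.54 = 17.09 m.
Total head at OW-8: h = 44.33 − 19.28 = 25.05 m.
Head difference: h(OW-2) − h(OW-8) = 17.09 − 25.05 = -7.96 m.
Hydraulic gradient: i = |Δh| / L = 7.96 / 816.5 = 0.00975.

i ≈ 0.00975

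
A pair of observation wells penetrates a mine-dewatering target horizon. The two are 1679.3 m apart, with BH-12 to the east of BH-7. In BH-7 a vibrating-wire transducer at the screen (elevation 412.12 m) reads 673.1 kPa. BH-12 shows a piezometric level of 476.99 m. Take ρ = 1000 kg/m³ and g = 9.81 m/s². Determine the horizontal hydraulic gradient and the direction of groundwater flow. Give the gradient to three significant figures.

i ≈ 0.00223; groundwater flows toward the east

Pressure head at BH-7: ψ = P/(ρg) = 673.1×1000 / (1000 × 9.81) = 68.61 m.
Total head at BH-7: h = z + ψ = 412.12 + 68.61 = 480.73 m.
Total head at BH-12: h = 476.99 m (water level in the piezometer is the total head).
Head difference: h(BH-7) − h(BH-12) = 480.73 − 476.99 = 3.74 m.
Hydraulic gradient: i = |Δh| / L = 3.74 / 1679.3 = 0.00223.
Flow is from higher to lower head: from BH-7 toward BH-12, i.e. toward the east.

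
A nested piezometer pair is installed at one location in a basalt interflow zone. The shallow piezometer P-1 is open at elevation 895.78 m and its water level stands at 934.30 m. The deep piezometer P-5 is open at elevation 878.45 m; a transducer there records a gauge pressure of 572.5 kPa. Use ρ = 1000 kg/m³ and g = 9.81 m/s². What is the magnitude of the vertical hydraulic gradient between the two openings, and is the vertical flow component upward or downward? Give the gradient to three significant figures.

|i_v| ≈ 0.145; vertical flow is upward

Total head at P-1: h = 934.30 m (water level in the standpipe).
Pressure head at P-5: ψ = P/(ρg) = 572.5×1000 / (1000 × 9.81) = 58.36 m.
Total head at P-5: h = z + ψ = 878.45 + 58.36 = 936.81 m.
Δh = h(P-1) − h(P-5) = 934.30 − 936.81 = -2.51 m.
Vertical separation Δz = 895.78 − 878.45 = 17.33 m.
|i_v| = |Δh| / Δz = 2.51 / 17.33 = 0.145.
Head is higher in the deep piezometer, so vertical flow is upward (discharge condition).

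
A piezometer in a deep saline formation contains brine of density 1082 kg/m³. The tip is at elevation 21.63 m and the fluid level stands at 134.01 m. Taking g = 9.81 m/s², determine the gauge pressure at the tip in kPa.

Pressure head ψ = h − z = 134.01 − 21.63 = 112.38 m.
P = ρgψ = 1082 × 9.81 × 112.38 = 1192849 Pa ≈ 1190 kPa.

P ≈ 1190 kPa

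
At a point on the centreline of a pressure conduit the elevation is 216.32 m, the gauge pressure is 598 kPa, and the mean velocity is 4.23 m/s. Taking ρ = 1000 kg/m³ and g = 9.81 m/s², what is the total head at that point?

Pressure head ψ = P/(ρg) = 598×1000 / (1000 × 9.81) = 60.96 m.
Velocity head = v²/(2g) = 4.23² / (2 × 9.81) = 0.912 m.
h = z + ψ + v²/(2g) = 216.32 + 60.96 + 0.912 = 278.19 m.

h ≈ 278.19 m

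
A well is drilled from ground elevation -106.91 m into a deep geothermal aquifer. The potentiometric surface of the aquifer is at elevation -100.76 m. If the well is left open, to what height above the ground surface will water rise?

≈ 6.15 m above ground

Water rises to the potentiometric surface, so the rise above ground = -100.76 − (-106.91) = 6.15 m.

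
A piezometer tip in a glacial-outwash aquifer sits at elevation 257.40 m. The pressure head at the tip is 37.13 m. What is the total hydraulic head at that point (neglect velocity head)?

h = z + ψ = 257.40 + 37.13 = 294.53 m.

h ≈ 294.53 m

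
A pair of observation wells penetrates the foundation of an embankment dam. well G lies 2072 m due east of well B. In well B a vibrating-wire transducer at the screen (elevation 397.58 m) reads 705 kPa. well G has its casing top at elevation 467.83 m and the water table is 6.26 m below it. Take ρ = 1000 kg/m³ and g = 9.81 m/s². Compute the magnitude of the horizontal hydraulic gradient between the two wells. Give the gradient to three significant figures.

Pressure head at well B: ψ = P/(ρg) = 705×1000 / (1000 × 9.81) = 71.87 m.
Total head at well B: h = z + ψ = 397.58 + 71.87 = 469.45 m.
Total head at well G: h = 467.83 − 6.26 = 461.57 m.
Head difference: h(well B) − h(well G) = 469.45 − 461.57 = 7.88 m.
Hydraulic gradient: i = |Δh| / L = 7.88 / 2072 = 0.00380.

i ≈ 0.00380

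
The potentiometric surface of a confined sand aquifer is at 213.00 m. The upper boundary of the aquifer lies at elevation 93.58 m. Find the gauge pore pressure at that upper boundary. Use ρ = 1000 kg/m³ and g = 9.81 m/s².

P ≈ 1170 kPa

Pressure head at the aquifer top: ψ = h − z = 213.00 − 93.58 = 119.42 m.
P = ρgψ = 1000 × 9.81 × 119.42 = 1171510 Pa ≈ 1170 kPa.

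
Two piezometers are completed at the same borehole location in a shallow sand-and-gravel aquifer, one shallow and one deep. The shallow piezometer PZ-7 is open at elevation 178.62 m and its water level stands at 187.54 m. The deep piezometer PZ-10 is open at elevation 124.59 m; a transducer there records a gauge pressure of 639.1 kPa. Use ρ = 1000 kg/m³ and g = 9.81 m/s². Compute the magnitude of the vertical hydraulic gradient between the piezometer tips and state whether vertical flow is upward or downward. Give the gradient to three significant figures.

Total head at PZ-7: h = 187.54 m (water level in the standpipe).
Pressure head at PZ-10: ψ = P/(ρg) = 639.1×1000 / (1000 × 9.81) = 65.15 m.
Total head at PZ-10: h = z + ψ = 124.59 + 65.15 = 189.74 m.
Δh = h(PZ-7) − h(PZ-10) = 187.54 − 189.74 = -2.20 m.
Vertical separation Δz = 178.62 − 124.59 = 54.03 m.
|i_v| = |Δh| / Δz = 2.20 / 54.03 = 0.0407.
Head is higher in the deep piezometer, so vertical flow is upward (discharge condition).

|i_v| ≈ 0.0407; vertical flow is upward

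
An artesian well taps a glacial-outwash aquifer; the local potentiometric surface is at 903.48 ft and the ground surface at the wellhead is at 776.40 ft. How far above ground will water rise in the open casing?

≈ 127.08 ft above ground

Water rises to the potentiometric surface, so the rise above ground = 903.48 − 776.40 = 127.08 ft.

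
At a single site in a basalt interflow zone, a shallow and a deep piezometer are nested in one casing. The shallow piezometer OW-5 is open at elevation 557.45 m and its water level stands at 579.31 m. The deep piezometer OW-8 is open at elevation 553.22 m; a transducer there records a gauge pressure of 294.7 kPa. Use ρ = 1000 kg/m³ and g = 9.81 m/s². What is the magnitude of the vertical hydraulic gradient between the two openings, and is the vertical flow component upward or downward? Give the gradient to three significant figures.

Total head at OW-5: h = 579.31 m (water level in the standpipe).
Pressure head at OW-8: ψ = P/(ρg) = 294.7×1000 / (1000 × 9.81) = 30.04 m.
Total head at OW-8: h = z + ψ = 553.22 + 30.04 = 583.26 m.
Δh = h(OW-5) − h(OW-8) = 579.31 − 583.26 = -3.95 m.
Vertical separation Δz = 557.45 − 553.22 = 4.23 m.
|i_v| = |Δh| / Δz = 3.95 / 4.23 = 0.934.
Head is higher in the deep piezometer, so vertical flow is upward (discharge condition).

|i_v| ≈ 0.934; vertical flow is upward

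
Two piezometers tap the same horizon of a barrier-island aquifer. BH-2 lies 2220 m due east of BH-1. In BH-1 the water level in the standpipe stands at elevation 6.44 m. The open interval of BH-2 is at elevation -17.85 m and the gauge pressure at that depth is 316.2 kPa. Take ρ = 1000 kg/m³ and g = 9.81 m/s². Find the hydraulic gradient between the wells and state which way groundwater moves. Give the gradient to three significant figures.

i ≈ 0.00358; groundwater flows toward the west

Total head at BH-1: h = 6.44 m (water level in the piezometer is the total head).
Pressure head at BH-2: ψ = P/(ρg) = 316.2×1000 / (1000 × 9.81) = 32.23 m.
Total head at BH-2: h = z + ψ = -17.85 + 32.23 = 14.38 m.
Head difference: h(BH-1) − h(BH-2) = 6.44 − 14.38 = -7.94 m.
Hydraulic gradient: i = |Δh| / L = 7.94 / 2220 = 0.00358.
Flow is from higher to lower head: from BH-2 toward BH-1, i.e. toward the west.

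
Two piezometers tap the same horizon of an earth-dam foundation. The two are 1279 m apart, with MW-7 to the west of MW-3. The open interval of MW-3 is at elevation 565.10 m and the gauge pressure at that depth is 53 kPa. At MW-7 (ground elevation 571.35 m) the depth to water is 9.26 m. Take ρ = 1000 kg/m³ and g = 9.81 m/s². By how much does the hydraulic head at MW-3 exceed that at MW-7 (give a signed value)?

Δh ≈ 8.41 m

Pressure head at MW-3: ψ = P/(ρg) = 53×1000 / (1000 × 9.81) = 5.40 m.
Total head at MW-3: h = z + ψ = 565.10 + 5.40 = 570.50 m.
Total head at MW-7: h = 571.35 − 9.26 = 562.09 m.
Head difference: h(MW-3) − h(MW-7) = 570.50 − 562.09 = 8.41 m.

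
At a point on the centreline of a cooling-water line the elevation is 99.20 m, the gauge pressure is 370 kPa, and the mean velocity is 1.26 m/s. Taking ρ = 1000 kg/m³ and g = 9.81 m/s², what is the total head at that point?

h ≈ 137.00 m

Pressure head ψ = P/(ρg) = 370×1000 / (1000 × 9.81) = 37.72 m.
Velocity head = v²/(2g) = 1.26² / (2 × 9.81) = 0.081 m.
h = z + ψ + v²/(2g) = 99.20 + 37.72 + 0.081 = 137.00 m.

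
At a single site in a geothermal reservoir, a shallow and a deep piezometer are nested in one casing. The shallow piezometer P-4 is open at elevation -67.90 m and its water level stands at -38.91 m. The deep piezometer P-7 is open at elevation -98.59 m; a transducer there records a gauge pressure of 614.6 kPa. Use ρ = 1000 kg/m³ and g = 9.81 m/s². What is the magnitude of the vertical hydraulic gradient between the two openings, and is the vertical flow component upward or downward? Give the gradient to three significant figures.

Total head at P-4: h = -38.91 m (water level in the standpipe).
Pressure head at P-7: ψ = P/(ρg) = 614.6×1000 / (1000 × 9.81) = 62.65 m.
Total head at P-7: h = z + ψ = -98.59 + 62.65 = -35.94 m.
Δh = h(P-4) − h(P-7) = -38.91 − (-35.94) = -2.97 m.
Vertical separation Δz = -67.90 − (-98.59) = 30.69 m.
|i_v| = |Δh| / Δz = 2.97 / 30.69 = 0.0968.
Head is higher in the deep piezometer, so vertical flow is upward (discharge condition).

|i_v| ≈ 0.0968; vertical flow is upward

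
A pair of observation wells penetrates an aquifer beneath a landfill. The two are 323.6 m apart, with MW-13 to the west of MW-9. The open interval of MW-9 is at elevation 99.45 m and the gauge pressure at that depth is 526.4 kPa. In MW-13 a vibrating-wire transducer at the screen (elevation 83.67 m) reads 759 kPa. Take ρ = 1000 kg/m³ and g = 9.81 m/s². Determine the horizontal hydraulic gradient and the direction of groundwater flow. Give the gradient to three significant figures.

Pressure head at MW-9: ψ = P/(ρg) = 526.4×1000 / (1000 × 9.81) = 53.66 m.
Total head at MW-9: h = z + ψ = 99.45 + 53.66 = 153.11 m.
Pressure head at MW-13: ψ = P/(ρg) = 759×1000 / (1000 × 9.81) = 77.37 m.
Total head at MW-13: h = z + ψ = 83.67 + 77.37 = 161.04 m.
Head difference: h(MW-9) − h(MW-13) = 153.11 − 161.04 = -7.93 m.
Hydraulic gradient: i = |Δh| / L = 7.93 / 323.6 = 0.0245.
Flow is from higher to lower head: from MW-13 toward MW-9, i.e. toward the east.

i ≈ 0.0245; groundwater flows toward the east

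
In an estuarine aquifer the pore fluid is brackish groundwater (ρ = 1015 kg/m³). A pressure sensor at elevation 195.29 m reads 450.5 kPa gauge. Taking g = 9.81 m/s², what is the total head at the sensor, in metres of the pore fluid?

h ≈ 240.53 m

ψ = P/(ρg) = 450.5×1000 / (1015 × 9.81) = 45.24 m.
h = z + ψ = 195.29 + 45.24 = 240.53 m.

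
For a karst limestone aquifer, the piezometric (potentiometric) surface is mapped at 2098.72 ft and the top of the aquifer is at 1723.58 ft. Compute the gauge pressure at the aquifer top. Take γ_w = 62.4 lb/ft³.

Pressure head at the aquifer top: ψ = h − z = 2098.72 − 1723.58 = 375.14 ft.
P = γψ/144 = 62.4 × 375.14 / 144 = 163 psi.

P ≈ 163 psi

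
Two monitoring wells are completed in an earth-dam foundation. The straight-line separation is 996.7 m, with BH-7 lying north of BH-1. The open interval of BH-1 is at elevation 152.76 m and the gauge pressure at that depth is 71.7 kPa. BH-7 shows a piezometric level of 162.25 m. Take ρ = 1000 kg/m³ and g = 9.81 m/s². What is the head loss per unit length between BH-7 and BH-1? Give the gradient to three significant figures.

i ≈ 0.00219 m/m

Pressure head at BH-1: ψ = P/(ρg) = 71.7×1000 / (1000 × 9.81) = 7.31 m.
Total head at BH-1: h = z + ψ = 152.76 + 7.31 = 160.07 m.
Total head at BH-7: h = 162.25 m (water level in the piezometer is the total head).
Head difference: h(BH-1) − h(BH-7) = 160.07 − 162.25 = -2.18 m.
Hydraulic gradient: i = |Δh| / L = 2.18 / 996.7 = 0.00219.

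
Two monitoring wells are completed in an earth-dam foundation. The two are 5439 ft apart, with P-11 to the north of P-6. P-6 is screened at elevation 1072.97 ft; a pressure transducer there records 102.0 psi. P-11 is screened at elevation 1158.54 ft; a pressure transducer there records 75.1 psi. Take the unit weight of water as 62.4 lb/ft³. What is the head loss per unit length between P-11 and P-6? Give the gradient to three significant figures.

i ≈ 0.00432 ft/ft

Pressure head at P-6: ψ = 144·P/γ = 144 × 102.0 / 62.4 = 235.38 ft.
Total head at P-6: h = z + ψ = 1072.97 + 235.38 = 1308.35 ft.
Pressure head at P-11: ψ = 144·P/γ = 144 × 75.1 / 62.4 = 173.31 ft.
Total head at P-11: h = z + ψ = 1158.54 + 173.31 = 1331.85 ft.
Head difference: h(P-6) − h(P-11) = 1308.35 − 1331.85 = -23.50 ft.
Hydraulic gradient: i = |Δh| / L = 23.50 / 5439 = 0.00432.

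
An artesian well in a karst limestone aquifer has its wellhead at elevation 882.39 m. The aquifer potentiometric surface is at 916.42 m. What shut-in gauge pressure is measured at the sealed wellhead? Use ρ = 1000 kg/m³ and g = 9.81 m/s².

P ≈ 334 kPa

Head above the cap: Δh = 916.42 − 882.39 = 34.03 m.
P = ρgΔh = 1000 × 9.81 × 34.03 = 333834 Pa ≈ 334 kPa.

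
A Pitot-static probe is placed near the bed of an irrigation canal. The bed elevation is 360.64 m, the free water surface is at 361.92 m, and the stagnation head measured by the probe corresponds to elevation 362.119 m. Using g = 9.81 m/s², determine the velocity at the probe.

Near the bed, under hydrostatic conditions, the piezometric head (z + ψ) equals the free-surface elevation, 361.92 m.
Velocity head = total − piezometric = 362.119 − 361.92 = 0.199 m.
v = √(2g·h_v) = √(2 × 9.81 × 0.199) = 1.98 m/s.

v ≈ 1.98 m/s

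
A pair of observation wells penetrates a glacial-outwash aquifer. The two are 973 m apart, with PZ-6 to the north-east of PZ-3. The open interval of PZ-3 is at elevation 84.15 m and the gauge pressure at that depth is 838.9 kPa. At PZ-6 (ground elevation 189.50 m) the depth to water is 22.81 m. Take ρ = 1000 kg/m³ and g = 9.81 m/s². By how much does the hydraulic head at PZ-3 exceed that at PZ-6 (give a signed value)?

Pressure head at PZ-3: ψ = P/(ρg) = 838.9×1000 / (1000 × 9.81) = 85.51 m.
Total head at PZ-3: h = z + ψ = 84.15 + 85.51 = 169.66 m.
Total head at PZ-6: h = 189.50 − 22.81 = 166.69 m.
Head difference: h(PZ-3) − h(PZ-6) = 169.66 − 166.69 = 2.97 m.

Δh ≈ 2.97 m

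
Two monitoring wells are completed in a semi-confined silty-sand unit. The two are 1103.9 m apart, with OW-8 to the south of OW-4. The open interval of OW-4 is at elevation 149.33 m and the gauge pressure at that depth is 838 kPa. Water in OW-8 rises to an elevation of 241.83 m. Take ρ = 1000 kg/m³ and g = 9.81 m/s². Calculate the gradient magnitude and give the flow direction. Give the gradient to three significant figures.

i ≈ 0.00641; groundwater flows toward the north

Pressure head at OW-4: ψ = P/(ρg) = 838×1000 / (1000 × 9.81) = 85.42 m.
Total head at OW-4: h = z + ψ = 149.33 + 85.42 = 234.75 m.
Total head at OW-8: h = 241.83 m (water level in the piezometer is the total head).
Head difference: h(OW-4) − h(OW-8) = 234.75 − 241.83 = -7.08 m.
Hydraulic gradient: i = |Δh| / L = 7.08 / 1103.9 = 0.00641.
Flow is from higher to lower head: from OW-8 toward OW-4, i.e. toward the north.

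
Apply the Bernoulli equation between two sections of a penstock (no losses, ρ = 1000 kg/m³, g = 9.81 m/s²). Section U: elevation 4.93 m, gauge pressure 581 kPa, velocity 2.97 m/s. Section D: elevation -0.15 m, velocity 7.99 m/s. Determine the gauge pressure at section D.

Pressure head at U: ψ₁ = P₁/(ρg) = 581×1000 / (1000 × 9.81) = 59.23 m.
Velocity heads: v₁²/2g = 2.97²/19.62 = 0.450 m; v₂²/2g = 7.99²/19.62 = 3.254 m.
Total head H = z₁ + ψ₁ + v₁²/2g = 4.93 + 59.23 + 0.450 = 64.61 m.
ψ₂ = H − z₂ − v₂²/2g = 64.61 − (-0.15) − 3.254 = 61.51 m.
P₂ = ρgψ₂ = 1000 × 9.81 × 61.51 ≈ 603 kPa.

P₂ ≈ 603 kPa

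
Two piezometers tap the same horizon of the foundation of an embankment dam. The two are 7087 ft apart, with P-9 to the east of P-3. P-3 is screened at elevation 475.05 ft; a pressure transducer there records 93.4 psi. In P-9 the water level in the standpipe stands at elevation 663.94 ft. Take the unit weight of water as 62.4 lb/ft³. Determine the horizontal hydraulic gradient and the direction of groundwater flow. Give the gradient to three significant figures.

Pressure head at P-3: ψ = 144·P/γ = 144 × 93.4 / 62.4 = 215.54 ft.
Total head at P-3: h = z + ψ = 475.05 + 215.54 = 690.59 ft.
Total head at P-9: h = 663.94 ft (water level in the piezometer is the total head).
Head difference: h(P-3) − h(P-9) = 690.59 − 663.94 = 26.65 ft.
Hydraulic gradient: i = |Δh| / L = 26.65 / 7087 = 0.00376.
Flow is from higher to lower head: from P-3 toward P-9, i.e. toward the east.

i ≈ 0.00376; groundwater flows toward the east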